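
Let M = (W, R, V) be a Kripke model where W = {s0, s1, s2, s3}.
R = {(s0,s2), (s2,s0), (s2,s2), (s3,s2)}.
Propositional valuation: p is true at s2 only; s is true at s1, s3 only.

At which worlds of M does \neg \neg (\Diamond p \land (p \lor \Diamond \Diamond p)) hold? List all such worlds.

s0, s2, s3

Let φ = \neg \neg (\Diamond p \land (p \lor \Diamond \Diamond p)). Evaluate φ at each world:
  s0 (successors {s2}): φ is true.
  s1 (successors ∅): φ is false.
  s2 (successors {s0, s2}): φ is true.
  s3 (successors {s2}): φ is true.
For instance, at s2:
  At s2: \neg (\Diamond p \land (p \lor \Diamond \Diamond p)) is false, so \neg \neg (\Diamond p \land (p \lor \Diamond \Diamond p)) is true.
    At s2: \Diamond p \land (p \lor \Diamond \Diamond p) is true, so \neg (\Diamond p \land (p \lor \Diamond \Diamond p)) is false.
      At s2: \Diamond p is true, p \lor \Diamond \Diamond p is true, so \Diamond p \land (p \lor \Diamond \Diamond p) is true.
Satisfying worlds: {s0, s2, s3}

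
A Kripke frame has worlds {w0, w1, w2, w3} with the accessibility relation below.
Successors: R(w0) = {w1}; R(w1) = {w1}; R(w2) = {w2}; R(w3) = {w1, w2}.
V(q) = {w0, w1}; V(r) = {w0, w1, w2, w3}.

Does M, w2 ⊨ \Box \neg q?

Yes

At w2: \Box \neg q requires \neg q at every successor {w2}.
  At w2: \neg q is true.
So \Box \neg q is true at w2.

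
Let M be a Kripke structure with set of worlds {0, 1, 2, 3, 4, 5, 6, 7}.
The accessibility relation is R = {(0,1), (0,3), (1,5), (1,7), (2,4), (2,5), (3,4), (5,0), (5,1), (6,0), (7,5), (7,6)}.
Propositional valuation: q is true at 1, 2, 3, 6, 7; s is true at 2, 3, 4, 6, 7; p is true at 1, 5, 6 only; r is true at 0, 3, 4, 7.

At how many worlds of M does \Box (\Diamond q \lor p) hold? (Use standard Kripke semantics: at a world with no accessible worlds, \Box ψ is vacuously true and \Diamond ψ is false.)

5

Let φ = \Box (\Diamond q \lor p). Evaluate φ at each world:
  0 (successors {1, 3}): φ is false.
  1 (successors {5, 7}): φ is true.
  2 (successors {4, 5}): φ is false.
  3 (successors {4}): φ is false.
  4 (successors ∅): φ is true.
  5 (successors {0, 1}): φ is true.
  6 (successors {0}): φ is true.
  7 (successors {5, 6}): φ is true.
For instance, at 0:
  At 0: \Box (\Diamond q \lor p) requires \Diamond q \lor p at every successor {1, 3}.
    \Diamond q \lor p fails at 3, so \Box (\Diamond q \lor p) is false at 0.
      At 3: \Diamond q is false, p is false, so \Diamond q \lor p is false.
Satisfying worlds: {1, 4, 5, 6, 7}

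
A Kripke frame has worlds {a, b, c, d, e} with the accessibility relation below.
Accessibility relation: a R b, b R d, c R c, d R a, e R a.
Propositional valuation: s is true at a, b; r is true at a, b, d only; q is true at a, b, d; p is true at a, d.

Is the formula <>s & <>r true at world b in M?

At b: <>s is false, <>r is true, so <>s & <>r is false.
  At b: <>s requires s at some successor in {d}.
    At d: s is false.
  So <>s is false at b.
  At b: <>r requires r at some successor in {d}.
    r holds at d, so <>r is true at b.

No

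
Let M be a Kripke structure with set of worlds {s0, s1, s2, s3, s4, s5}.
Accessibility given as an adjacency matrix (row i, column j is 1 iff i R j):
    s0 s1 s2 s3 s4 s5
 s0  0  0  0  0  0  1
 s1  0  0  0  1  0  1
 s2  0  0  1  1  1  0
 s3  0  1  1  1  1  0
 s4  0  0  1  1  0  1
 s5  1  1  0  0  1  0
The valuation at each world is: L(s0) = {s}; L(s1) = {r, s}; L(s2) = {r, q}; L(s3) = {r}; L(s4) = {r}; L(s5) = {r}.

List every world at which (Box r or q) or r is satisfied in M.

s0, s1, s2, s3, s4, s5

Let φ = (Box r or q) or r. Evaluate φ at each world:
  s0 (successors {s5}): φ is true.
  s1 (successors {s3, s5}): φ is true.
  s2 (successors {s2, s3, s4}): φ is true.
  s3 (successors {s1, s2, s3, s4}): φ is true.
  s4 (successors {s2, s3, s5}): φ is true.
  s5 (successors {s0, s1, s4}): φ is true.
For instance, at s1:
  At s1: Box r or q is true, r is true, so (Box r or q) or r is true.
    At s1: Box r is true, q is false, so Box r or q is true.
      At s1: Box r requires r at every successor {s3, s5}.
        At s3: r is true.
        At s5: r is true.
      So Box r is true at s1.
Satisfying worlds: {s0, s1, s2, s3, s4, s5}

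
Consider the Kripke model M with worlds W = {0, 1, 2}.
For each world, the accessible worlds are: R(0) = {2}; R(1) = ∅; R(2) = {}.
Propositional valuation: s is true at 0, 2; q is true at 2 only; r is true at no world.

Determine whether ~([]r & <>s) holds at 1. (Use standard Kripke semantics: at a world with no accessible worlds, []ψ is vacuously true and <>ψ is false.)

Yes

At 1: []r & <>s is false, so ~([]r & <>s) is true.
  At 1: []r is true, <>s is false, so []r & <>s is false.
    At 1: no accessible worlds, so []r holds vacuously.
    At 1: no accessible worlds, so <>s is false.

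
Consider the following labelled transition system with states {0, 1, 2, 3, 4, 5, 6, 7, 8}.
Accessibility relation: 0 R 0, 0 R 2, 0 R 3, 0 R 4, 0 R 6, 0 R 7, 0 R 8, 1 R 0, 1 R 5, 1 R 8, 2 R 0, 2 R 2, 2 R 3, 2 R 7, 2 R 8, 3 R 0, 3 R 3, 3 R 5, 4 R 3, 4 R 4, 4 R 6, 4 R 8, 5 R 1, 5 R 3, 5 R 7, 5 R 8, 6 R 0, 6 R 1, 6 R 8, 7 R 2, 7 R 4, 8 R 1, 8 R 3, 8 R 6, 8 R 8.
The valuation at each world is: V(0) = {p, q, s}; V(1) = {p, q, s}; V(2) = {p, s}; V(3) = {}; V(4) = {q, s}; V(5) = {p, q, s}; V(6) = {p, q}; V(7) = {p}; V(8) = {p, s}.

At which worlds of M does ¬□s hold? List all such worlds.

Let φ = ¬□s. Evaluate φ at each world:
  0 (successors {0, 2, 3, 4, 6, 7, 8}): φ is true.
  1 (successors {0, 5, 8}): φ is false.
  2 (successors {0, 2, 3, 7, 8}): φ is true.
  3 (successors {0, 3, 5}): φ is true.
  4 (successors {3, 4, 6, 8}): φ is true.
  5 (successors {1, 3, 7, 8}): φ is true.
  6 (successors {0, 1, 8}): φ is false.
  7 (successors {2, 4}): φ is false.
  8 (successors {1, 3, 6, 8}): φ is true.
For instance, at 3:
  At 3: □s is false, so ¬□s is true.
    At 3: □s requires s at every successor {0, 3, 5}.
      s fails at 3, so □s is false at 3.
Satisfying worlds: {0, 2, 3, 4, 5, 8}

0, 2, 3, 4, 5, 8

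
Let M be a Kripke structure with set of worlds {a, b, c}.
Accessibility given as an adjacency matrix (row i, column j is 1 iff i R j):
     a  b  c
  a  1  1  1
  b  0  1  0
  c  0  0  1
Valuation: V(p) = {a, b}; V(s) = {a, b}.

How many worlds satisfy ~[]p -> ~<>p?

Recall that []ψ holds at a world iff ψ holds at every accessible world, and <>ψ holds iff ψ holds at some accessible world.
Let φ = ~[]p -> ~<>p. Evaluate φ at each world:
  a (successors {a, b, c}): φ is false.
  b (successors {b}): φ is true.
  c (successors {c}): φ is true.
For instance, at b:
  At b: ~[]p is false, ~<>p is false, so ~[]p -> ~<>p is true.
    At b: []p is true, so ~[]p is false.
      At b: []p requires p at every successor {b}.
        At b: p is true.
      So []p is true at b.
    At b: <>p is true, so ~<>p is false.
      At b: <>p requires p at some successor in {b}.
        p holds at b, so <>p is true at b.
Satisfying worlds: {b, c}

2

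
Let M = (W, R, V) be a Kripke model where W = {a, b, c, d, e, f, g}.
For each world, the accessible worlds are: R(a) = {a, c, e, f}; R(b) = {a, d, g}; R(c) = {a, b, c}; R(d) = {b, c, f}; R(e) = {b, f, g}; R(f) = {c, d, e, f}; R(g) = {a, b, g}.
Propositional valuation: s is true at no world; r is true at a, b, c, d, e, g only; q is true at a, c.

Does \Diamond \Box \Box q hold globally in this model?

No

Recall that \Box ψ holds at a world iff ψ holds at every accessible world, and \Diamond ψ holds iff ψ holds at some accessible world.
Let φ = \Diamond \Box \Box q. Evaluate φ at each world:
  a (successors {a, c, e, f}): φ is false.
  b (successors {a, d, g}): φ is false.
  c (successors {a, b, c}): φ is false.
  d (successors {b, c, f}): φ is false.
  e (successors {b, f, g}): φ is false.
  f (successors {c, d, e, f}): φ is false.
  g (successors {a, b, g}): φ is false.
Detail at a (counterexample):
  At a: \Diamond \Box \Box q requires \Box \Box q at some successor in {a, c, e, f}.
    At a: \Box \Box q is false.
    At c: \Box \Box q is false.
    At e: \Box \Box q is false.
    At f: \Box \Box q is false.
  So \Diamond \Box \Box q is false at a.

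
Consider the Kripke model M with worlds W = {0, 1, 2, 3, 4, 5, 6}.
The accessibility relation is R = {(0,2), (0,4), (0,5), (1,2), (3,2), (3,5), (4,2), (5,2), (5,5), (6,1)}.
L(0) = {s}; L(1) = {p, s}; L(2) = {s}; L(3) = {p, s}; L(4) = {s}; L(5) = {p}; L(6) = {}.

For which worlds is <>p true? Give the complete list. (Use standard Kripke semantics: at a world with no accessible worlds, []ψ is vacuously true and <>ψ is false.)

Let φ = <>p. Evaluate φ at each world:
  0 (successors {2, 4, 5}): φ is true.
  1 (successors {2}): φ is false.
  2 (successors ∅): φ is false.
  3 (successors {2, 5}): φ is true.
  4 (successors {2}): φ is false.
  5 (successors {2, 5}): φ is true.
  6 (successors {1}): φ is true.
For instance, at 6:
  At 6: <>p requires p at some successor in {1}.
    p holds at 1, so <>p is true at 6.
Satisfying worlds: {0, 3, 5, 6}

0, 3, 5, 6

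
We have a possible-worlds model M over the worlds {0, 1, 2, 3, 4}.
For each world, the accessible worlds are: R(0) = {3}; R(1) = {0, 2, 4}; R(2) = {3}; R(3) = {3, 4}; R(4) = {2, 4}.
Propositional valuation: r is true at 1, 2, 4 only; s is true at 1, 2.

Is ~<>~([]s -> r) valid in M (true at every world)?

Let φ = ~<>~([]s -> r). Evaluate φ at each world:
  0 (successors {3}): φ is true.
  1 (successors {0, 2, 4}): φ is true.
  2 (successors {3}): φ is true.
  3 (successors {3, 4}): φ is true.
  4 (successors {2, 4}): φ is true.
For instance, at 2:
  At 2: <>~([]s -> r) is false, so ~<>~([]s -> r) is true.
    At 2: <>~([]s -> r) requires ~([]s -> r) at some successor in {3}.
      At 3: ~([]s -> r) is false.
    So <>~([]s -> r) is false at 2.

Yes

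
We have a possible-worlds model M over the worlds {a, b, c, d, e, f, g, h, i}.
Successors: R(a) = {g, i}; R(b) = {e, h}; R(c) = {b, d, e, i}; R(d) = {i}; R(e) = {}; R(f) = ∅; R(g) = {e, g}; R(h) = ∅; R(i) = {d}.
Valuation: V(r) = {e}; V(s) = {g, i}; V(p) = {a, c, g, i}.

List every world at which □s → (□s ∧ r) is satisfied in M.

Let φ = □s → (□s ∧ r). Evaluate φ at each world:
  a (successors {g, i}): φ is false.
  b (successors {e, h}): φ is true.
  c (successors {b, d, e, i}): φ is true.
  d (successors {i}): φ is false.
  e (successors ∅): φ is true.
  f (successors ∅): φ is false.
  g (successors {e, g}): φ is true.
  h (successors ∅): φ is false.
  i (successors {d}): φ is true.
For instance, at a:
  At a: □s is true, □s ∧ r is false, so □s → (□s ∧ r) is false.
    At a: □s requires s at every successor {g, i}.
      At g: s is true.
      At i: s is true.
    So □s is true at a.
    At a: □s is true, r is false, so □s ∧ r is false.
      At a: □s requires s at every successor {g, i}.
        At g: s is true.
        At i: s is true.
      So □s is true at a.
Satisfying worlds: {b, c, e, g, i}

b, c, e, g, i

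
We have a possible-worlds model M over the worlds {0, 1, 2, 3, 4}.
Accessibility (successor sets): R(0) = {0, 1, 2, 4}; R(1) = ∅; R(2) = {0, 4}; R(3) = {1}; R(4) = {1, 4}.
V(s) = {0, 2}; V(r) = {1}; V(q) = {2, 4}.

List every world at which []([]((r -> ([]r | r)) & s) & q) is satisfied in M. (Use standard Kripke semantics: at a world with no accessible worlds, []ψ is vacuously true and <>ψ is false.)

Recall that []ψ holds at a world iff ψ holds at every accessible world, and <>ψ holds iff ψ holds at some accessible world.
Let φ = []([]((r -> ([]r | r)) & s) & q). Evaluate φ at each world:
  0 (successors {0, 1, 2, 4}): φ is false.
  1 (successors ∅): φ is true.
  2 (successors {0, 4}): φ is false.
  3 (successors {1}): φ is false.
  4 (successors {1, 4}): φ is false.
For instance, at 2:
  At 2: []([]((r -> ([]r | r)) & s) & q) requires []((r -> ([]r | r)) & s) & q at every successor {0, 4}.
    []((r -> ([]r | r)) & s) & q fails at 0, so []([]((r -> ([]r | r)) & s) & q) is false at 2.
      At 0: []((r -> ([]r | r)) & s) is false, q is false, so []((r -> ([]r | r)) & s) & q is false.
Satisfying worlds: {1}

1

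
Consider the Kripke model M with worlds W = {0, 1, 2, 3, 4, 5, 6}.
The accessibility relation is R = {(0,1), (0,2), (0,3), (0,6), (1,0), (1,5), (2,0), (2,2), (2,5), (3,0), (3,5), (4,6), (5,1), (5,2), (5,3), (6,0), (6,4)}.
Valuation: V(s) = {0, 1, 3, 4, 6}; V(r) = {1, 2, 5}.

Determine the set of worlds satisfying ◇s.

Let φ = ◇s. Evaluate φ at each world:
  0 (successors {1, 2, 3, 6}): φ is true.
  1 (successors {0, 5}): φ is true.
  2 (successors {0, 2, 5}): φ is true.
  3 (successors {0, 5}): φ is true.
  4 (successors {6}): φ is true.
  5 (successors {1, 2, 3}): φ is true.
  6 (successors {0, 4}): φ is true.
For instance, at 4:
  At 4: ◇s requires s at some successor in {6}.
    s holds at 6, so ◇s is true at 4.
Satisfying worlds: {0, 1, 2, 3, 4, 5, 6}

0, 1, 2, 3, 4, 5, 6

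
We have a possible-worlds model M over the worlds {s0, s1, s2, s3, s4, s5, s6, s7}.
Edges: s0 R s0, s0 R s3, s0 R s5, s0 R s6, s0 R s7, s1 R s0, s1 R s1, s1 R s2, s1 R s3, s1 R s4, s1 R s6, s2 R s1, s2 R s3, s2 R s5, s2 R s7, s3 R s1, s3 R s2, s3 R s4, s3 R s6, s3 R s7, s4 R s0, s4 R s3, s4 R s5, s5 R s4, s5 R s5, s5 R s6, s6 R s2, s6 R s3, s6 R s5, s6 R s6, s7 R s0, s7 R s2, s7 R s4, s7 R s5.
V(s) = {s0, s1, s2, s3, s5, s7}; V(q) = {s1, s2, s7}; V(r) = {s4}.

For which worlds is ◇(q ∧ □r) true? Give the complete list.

none

Let φ = ◇(q ∧ □r). Evaluate φ at each world:
  s0 (successors {s0, s3, s5, s6, s7}): φ is false.
  s1 (successors {s0, s1, s2, s3, s4, s6}): φ is false.
  s2 (successors {s1, s3, s5, s7}): φ is false.
  s3 (successors {s1, s2, s4, s6, s7}): φ is false.
  s4 (successors {s0, s3, s5}): φ is false.
  s5 (successors {s4, s5, s6}): φ is false.
  s6 (successors {s2, s3, s5, s6}): φ is false.
  s7 (successors {s0, s2, s4, s5}): φ is false.
For instance, at s7:
  At s7: ◇(q ∧ □r) requires q ∧ □r at some successor in {s0, s2, s4, s5}.
    At s0: q ∧ □r is false.
    At s2: q ∧ □r is false.
    At s4: q ∧ □r is false.
    At s5: q ∧ □r is false.
  So ◇(q ∧ □r) is false at s7.
Satisfying worlds: none.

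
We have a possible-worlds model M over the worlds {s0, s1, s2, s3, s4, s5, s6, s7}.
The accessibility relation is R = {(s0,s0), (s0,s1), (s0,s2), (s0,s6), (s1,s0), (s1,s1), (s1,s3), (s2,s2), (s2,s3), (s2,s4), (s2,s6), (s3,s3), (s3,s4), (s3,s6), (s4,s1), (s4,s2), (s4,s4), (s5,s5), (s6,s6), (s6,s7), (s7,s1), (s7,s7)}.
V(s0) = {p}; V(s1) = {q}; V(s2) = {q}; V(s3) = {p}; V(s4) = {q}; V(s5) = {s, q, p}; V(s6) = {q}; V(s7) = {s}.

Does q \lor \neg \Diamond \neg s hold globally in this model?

Recall that \Diamond ψ holds at a world iff ψ holds at some accessible world.
Let φ = q \lor \neg \Diamond \neg s. Evaluate φ at each world:
  s0 (successors {s0, s1, s2, s6}): φ is false.
  s1 (successors {s0, s1, s3}): φ is true.
  s2 (successors {s2, s3, s4, s6}): φ is true.
  s3 (successors {s3, s4, s6}): φ is false.
  s4 (successors {s1, s2, s4}): φ is true.
  s5 (successors {s5}): φ is true.
  s6 (successors {s6, s7}): φ is true.
  s7 (successors {s1, s7}): φ is false.
Detail at s0 (counterexample):
  At s0: q is false, \neg \Diamond \neg s is false, so q \lor \neg \Diamond \neg s is false.
    At s0: \Diamond \neg s is true, so \neg \Diamond \neg s is false.
      At s0: \Diamond \neg s requires \neg s at some successor in {s0, s1, s2, s6}.
        \neg s holds at s0, so \Diamond \neg s is true at s0.

No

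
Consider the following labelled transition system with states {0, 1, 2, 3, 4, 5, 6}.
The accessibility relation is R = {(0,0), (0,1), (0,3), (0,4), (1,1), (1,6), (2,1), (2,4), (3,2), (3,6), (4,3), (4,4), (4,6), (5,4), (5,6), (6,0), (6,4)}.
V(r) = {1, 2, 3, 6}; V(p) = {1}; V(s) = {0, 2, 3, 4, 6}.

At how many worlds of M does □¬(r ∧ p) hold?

4

Recall that □ψ holds at a world iff ψ holds at every accessible world, and ◇ψ holds iff ψ holds at some accessible world.
Let φ = □¬(r ∧ p). Evaluate φ at each world:
  0 (successors {0, 1, 3, 4}): φ is false.
  1 (successors {1, 6}): φ is false.
  2 (successors {1, 4}): φ is false.
  3 (successors {2, 6}): φ is true.
  4 (successors {3, 4, 6}): φ is true.
  5 (successors {4, 6}): φ is true.
  6 (successors {0, 4}): φ is true.
For instance, at 1:
  At 1: □¬(r ∧ p) requires ¬(r ∧ p) at every successor {1, 6}.
    ¬(r ∧ p) fails at 1, so □¬(r ∧ p) is false at 1.
Satisfying worlds: {3, 4, 5, 6}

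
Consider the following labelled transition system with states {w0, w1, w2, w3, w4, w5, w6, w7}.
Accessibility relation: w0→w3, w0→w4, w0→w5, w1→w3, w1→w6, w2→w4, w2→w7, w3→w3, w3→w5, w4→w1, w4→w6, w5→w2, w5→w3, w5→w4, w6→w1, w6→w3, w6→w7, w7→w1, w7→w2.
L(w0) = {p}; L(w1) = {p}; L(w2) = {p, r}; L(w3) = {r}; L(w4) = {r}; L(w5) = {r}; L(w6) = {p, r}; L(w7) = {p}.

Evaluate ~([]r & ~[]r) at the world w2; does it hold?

Yes

At w2: []r & ~[]r is false, so ~([]r & ~[]r) is true.
  At w2: []r is false, ~[]r is true, so []r & ~[]r is false.
    At w2: []r requires r at every successor {w4, w7}.
      r fails at w7, so []r is false at w2.
    At w2: []r is false, so ~[]r is true.
      At w2: []r requires r at every successor {w4, w7}.
        r fails at w7, so []r is false at w2.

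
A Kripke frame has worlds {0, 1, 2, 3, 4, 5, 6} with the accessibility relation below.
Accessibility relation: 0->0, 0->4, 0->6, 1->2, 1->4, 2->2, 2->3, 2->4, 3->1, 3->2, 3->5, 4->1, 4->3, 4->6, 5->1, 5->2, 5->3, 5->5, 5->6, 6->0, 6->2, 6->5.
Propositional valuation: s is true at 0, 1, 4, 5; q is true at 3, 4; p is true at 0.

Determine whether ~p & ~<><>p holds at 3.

At 3: ~p is true, ~<><>p is true, so ~p & ~<><>p is true.
  At 3: <><>p is false, so ~<><>p is true.
    At 3: <><>p requires <>p at some successor in {1, 2, 5}.
      At 1: <>p is false.
      At 2: <>p is false.
      At 5: <>p is false.
    So <><>p is false at 3.

Yes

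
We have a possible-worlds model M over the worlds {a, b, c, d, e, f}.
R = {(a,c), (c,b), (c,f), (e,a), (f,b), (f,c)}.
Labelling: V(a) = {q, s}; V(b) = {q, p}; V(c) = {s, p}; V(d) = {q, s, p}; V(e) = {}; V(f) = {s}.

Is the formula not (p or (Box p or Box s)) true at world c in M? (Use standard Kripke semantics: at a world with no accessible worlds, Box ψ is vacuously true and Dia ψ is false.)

No

At c: p or (Box p or Box s) is true, so not (p or (Box p or Box s)) is false.
  At c: p is true, Box p or Box s is false, so p or (Box p or Box s) is true.
    At c: Box p is false, Box s is false, so Box p or Box s is false.
      At c: Box p requires p at every successor {b, f}.
        p fails at f, so Box p is false at c.
      At c: Box s requires s at every successor {b, f}.
        s fails at b, so Box s is false at c.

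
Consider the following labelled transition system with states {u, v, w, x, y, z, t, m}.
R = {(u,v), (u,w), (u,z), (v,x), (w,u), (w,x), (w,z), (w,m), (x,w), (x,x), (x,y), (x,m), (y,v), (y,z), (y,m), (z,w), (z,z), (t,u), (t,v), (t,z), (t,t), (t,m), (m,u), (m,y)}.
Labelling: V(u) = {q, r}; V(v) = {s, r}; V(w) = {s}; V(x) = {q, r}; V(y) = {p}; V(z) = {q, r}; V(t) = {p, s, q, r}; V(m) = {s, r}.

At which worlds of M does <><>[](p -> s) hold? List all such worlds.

Let φ = <><>[](p -> s). Evaluate φ at each world:
  u (successors {v, w, z}): φ is true.
  v (successors {x}): φ is true.
  w (successors {u, x, z, m}): φ is true.
  x (successors {w, x, y, m}): φ is true.
  y (successors {v, z, m}): φ is true.
  z (successors {w, z}): φ is true.
  t (successors {u, v, z, t, m}): φ is true.
  m (successors {u, y}): φ is true.
For instance, at u:
  At u: <><>[](p -> s) requires <>[](p -> s) at some successor in {v, w, z}.
    <>[](p -> s) holds at w, so <><>[](p -> s) is true at u.
      At w: <>[](p -> s) requires [](p -> s) at some successor in {u, x, z, m}.
        [](p -> s) holds at u, so <>[](p -> s) is true at w.
Satisfying worlds: {u, v, w, x, y, z, t, m}

u, v, w, x, y, z, t, m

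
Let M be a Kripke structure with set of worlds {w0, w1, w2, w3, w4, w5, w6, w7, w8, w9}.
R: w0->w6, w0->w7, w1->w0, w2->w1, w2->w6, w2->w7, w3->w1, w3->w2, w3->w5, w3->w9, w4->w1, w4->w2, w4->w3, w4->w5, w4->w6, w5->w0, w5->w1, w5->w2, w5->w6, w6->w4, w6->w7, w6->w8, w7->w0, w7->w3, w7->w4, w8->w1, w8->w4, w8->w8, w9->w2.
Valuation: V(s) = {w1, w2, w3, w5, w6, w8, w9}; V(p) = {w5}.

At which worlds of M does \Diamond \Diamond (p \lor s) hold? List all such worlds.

w0, w1, w2, w3, w4, w5, w6, w7, w8, w9

Recall that \Diamond ψ holds at a world iff ψ holds at some accessible world.
Let φ = \Diamond \Diamond (p \lor s). Evaluate φ at each world:
  w0 (successors {w6, w7}): φ is true.
  w1 (successors {w0}): φ is true.
  w2 (successors {w1, w6, w7}): φ is true.
  w3 (successors {w1, w2, w5, w9}): φ is true.
  w4 (successors {w1, w2, w3, w5, w6}): φ is true.
  w5 (successors {w0, w1, w2, w6}): φ is true.
  w6 (successors {w4, w7, w8}): φ is true.
  w7 (successors {w0, w3, w4}): φ is true.
  w8 (successors {w1, w4, w8}): φ is true.
  w9 (successors {w2}): φ is true.
For instance, at w3:
  At w3: \Diamond \Diamond (p \lor s) requires \Diamond (p \lor s) at some successor in {w1, w2, w5, w9}.
    \Diamond (p \lor s) holds at w2, so \Diamond \Diamond (p \lor s) is true at w3.
      At w2: \Diamond (p \lor s) requires p \lor s at some successor in {w1, w6, w7}.
        p \lor s holds at w1, so \Diamond (p \lor s) is true at w2.
Satisfying worlds: {w0, w1, w2, w3, w4, w5, w6, w7, w8, w9}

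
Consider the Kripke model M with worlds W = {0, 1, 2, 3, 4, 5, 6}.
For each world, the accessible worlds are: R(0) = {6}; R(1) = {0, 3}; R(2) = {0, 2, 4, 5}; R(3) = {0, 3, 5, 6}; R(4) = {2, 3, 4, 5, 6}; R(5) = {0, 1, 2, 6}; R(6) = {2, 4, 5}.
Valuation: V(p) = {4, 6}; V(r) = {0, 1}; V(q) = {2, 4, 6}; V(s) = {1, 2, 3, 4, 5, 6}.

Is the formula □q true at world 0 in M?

At 0: □q requires q at every successor {6}.
  At 6: q is true.
So □q is true at 0.

Yes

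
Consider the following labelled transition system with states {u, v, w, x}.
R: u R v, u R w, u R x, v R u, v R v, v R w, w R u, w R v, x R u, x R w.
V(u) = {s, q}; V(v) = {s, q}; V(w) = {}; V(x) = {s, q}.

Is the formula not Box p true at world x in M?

At x: Box p is false, so not Box p is true.
  At x: Box p requires p at every successor {u, w}.
    p fails at u, so Box p is false at x.

Yes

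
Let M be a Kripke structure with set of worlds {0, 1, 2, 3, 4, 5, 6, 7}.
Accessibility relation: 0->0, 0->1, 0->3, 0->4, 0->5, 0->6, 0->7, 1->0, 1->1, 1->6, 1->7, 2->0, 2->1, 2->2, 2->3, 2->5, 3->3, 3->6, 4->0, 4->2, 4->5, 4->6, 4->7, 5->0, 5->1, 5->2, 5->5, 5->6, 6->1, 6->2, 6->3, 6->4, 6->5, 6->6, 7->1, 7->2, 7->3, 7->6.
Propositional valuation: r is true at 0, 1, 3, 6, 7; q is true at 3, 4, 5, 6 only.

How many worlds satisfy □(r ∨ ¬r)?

Let φ = □(r ∨ ¬r). Evaluate φ at each world:
  0 (successors {0, 1, 3, 4, 5, 6, 7}): φ is true.
  1 (successors {0, 1, 6, 7}): φ is true.
  2 (successors {0, 1, 2, 3, 5}): φ is true.
  3 (successors {3, 6}): φ is true.
  4 (successors {0, 2, 5, 6, 7}): φ is true.
  5 (successors {0, 1, 2, 5, 6}): φ is true.
  6 (successors {1, 2, 3, 4, 5, 6}): φ is true.
  7 (successors {1, 2, 3, 6}): φ is true.
For instance, at 5:
  At 5: □(r ∨ ¬r) requires r ∨ ¬r at every successor {0, 1, 2, 5, 6}.
    At 0: r ∨ ¬r is true.
    At 1: r ∨ ¬r is true.
    At 2: r ∨ ¬r is true.
    At 5: r ∨ ¬r is true.
    At 6: r ∨ ¬r is true.
  So □(r ∨ ¬r) is true at 5.
Satisfying worlds: {0, 1, 2, 3, 4, 5, 6, 7}

8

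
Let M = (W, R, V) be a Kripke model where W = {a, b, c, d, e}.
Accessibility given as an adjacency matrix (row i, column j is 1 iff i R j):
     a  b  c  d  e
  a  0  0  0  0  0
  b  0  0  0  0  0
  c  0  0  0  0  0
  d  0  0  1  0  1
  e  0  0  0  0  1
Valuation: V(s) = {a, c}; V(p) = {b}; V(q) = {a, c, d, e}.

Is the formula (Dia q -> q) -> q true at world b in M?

Recall that Dia ψ holds at a world iff ψ holds at some accessible world.
At b: Dia q -> q is true, q is false, so (Dia q -> q) -> q is false.
  At b: Dia q is false, q is false, so Dia q -> q is true.
    At b: no accessible worlds, so Dia q is false.

No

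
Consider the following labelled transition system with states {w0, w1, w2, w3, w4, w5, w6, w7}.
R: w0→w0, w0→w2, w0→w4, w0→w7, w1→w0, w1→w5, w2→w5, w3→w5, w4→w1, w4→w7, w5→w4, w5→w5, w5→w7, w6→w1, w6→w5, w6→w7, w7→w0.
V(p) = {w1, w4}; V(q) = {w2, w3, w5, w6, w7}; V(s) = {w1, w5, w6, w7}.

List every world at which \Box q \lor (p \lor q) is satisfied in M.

w1, w2, w3, w4, w5, w6, w7

Let φ = \Box q \lor (p \lor q). Evaluate φ at each world:
  w0 (successors {w0, w2, w4, w7}): φ is false.
  w1 (successors {w0, w5}): φ is true.
  w2 (successors {w5}): φ is true.
  w3 (successors {w5}): φ is true.
  w4 (successors {w1, w7}): φ is true.
  w5 (successors {w4, w5, w7}): φ is true.
  w6 (successors {w1, w5, w7}): φ is true.
  w7 (successors {w0}): φ is true.
For instance, at w6:
  At w6: \Box q is false, p \lor q is true, so \Box q \lor (p \lor q) is true.
    At w6: \Box q requires q at every successor {w1, w5, w7}.
      q fails at w1, so \Box q is false at w6.
Satisfying worlds: {w1, w2, w3, w4, w5, w6, w7}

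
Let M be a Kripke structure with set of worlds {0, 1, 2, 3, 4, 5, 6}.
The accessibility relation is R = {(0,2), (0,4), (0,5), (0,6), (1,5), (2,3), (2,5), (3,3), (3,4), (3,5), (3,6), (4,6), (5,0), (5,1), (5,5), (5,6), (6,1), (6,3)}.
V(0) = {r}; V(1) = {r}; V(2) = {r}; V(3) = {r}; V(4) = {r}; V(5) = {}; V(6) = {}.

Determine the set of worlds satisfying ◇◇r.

0, 1, 2, 3, 4, 5, 6

Let φ = ◇◇r. Evaluate φ at each world:
  0 (successors {2, 4, 5, 6}): φ is true.
  1 (successors {5}): φ is true.
  2 (successors {3, 5}): φ is true.
  3 (successors {3, 4, 5, 6}): φ is true.
  4 (successors {6}): φ is true.
  5 (successors {0, 1, 5, 6}): φ is true.
  6 (successors {1, 3}): φ is true.
For instance, at 4:
  At 4: ◇◇r requires ◇r at some successor in {6}.
    ◇r holds at 6, so ◇◇r is true at 4.
      At 6: ◇r requires r at some successor in {1, 3}.
        r holds at 1, so ◇r is true at 6.
Satisfying worlds: {0, 1, 2, 3, 4, 5, 6}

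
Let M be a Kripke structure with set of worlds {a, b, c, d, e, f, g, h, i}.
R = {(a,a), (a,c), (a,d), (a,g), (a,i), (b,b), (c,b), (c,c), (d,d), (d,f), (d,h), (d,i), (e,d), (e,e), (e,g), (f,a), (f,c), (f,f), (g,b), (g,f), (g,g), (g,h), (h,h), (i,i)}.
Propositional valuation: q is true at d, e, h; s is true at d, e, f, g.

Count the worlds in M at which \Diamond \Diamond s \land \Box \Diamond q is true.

Let φ = \Diamond \Diamond s \land \Box \Diamond q. Evaluate φ at each world:
  a (successors {a, c, d, g, i}): φ is false.
  b (successors {b}): φ is false.
  c (successors {b, c}): φ is false.
  d (successors {d, f, h, i}): φ is false.
  e (successors {d, e, g}): φ is true.
  f (successors {a, c, f}): φ is false.
  g (successors {b, f, g, h}): φ is false.
  h (successors {h}): φ is false.
  i (successors {i}): φ is false.
For instance, at g:
  At g: \Diamond \Diamond s is true, \Box \Diamond q is false, so \Diamond \Diamond s \land \Box \Diamond q is false.
    At g: \Diamond \Diamond s requires \Diamond s at some successor in {b, f, g, h}.
      \Diamond s holds at f, so \Diamond \Diamond s is true at g.
    At g: \Box \Diamond q requires \Diamond q at every successor {b, f, g, h}.
      \Diamond q fails at b, so \Box \Diamond q is false at g.
Satisfying worlds: {e}

1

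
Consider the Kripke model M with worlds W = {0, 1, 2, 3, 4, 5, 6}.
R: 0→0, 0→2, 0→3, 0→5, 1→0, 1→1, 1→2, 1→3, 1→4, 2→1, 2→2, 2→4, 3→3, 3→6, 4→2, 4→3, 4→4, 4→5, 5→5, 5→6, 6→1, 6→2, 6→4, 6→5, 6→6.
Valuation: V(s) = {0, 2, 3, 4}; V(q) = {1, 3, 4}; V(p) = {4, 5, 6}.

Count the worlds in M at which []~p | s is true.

4

Let φ = []~p | s. Evaluate φ at each world:
  0 (successors {0, 2, 3, 5}): φ is true.
  1 (successors {0, 1, 2, 3, 4}): φ is false.
  2 (successors {1, 2, 4}): φ is true.
  3 (successors {3, 6}): φ is true.
  4 (successors {2, 3, 4, 5}): φ is true.
  5 (successors {5, 6}): φ is false.
  6 (successors {1, 2, 4, 5, 6}): φ is false.
For instance, at 5:
  At 5: []~p is false, s is false, so []~p | s is false.
    At 5: []~p requires ~p at every successor {5, 6}.
      ~p fails at 5, so []~p is false at 5.
Satisfying worlds: {0, 2, 3, 4}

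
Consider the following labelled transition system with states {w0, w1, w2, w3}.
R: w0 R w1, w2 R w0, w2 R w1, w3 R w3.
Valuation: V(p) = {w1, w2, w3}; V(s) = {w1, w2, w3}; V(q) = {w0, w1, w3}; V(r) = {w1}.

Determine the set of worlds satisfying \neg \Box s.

Let φ = \neg \Box s. Evaluate φ at each world:
  w0 (successors {w1}): φ is false.
  w1 (successors ∅): φ is false.
  w2 (successors {w0, w1}): φ is true.
  w3 (successors {w3}): φ is false.
For instance, at w3:
  At w3: \Box s is true, so \neg \Box s is false.
    At w3: \Box s requires s at every successor {w3}.
      At w3: s is true.
    So \Box s is true at w3.
Satisfying worlds: {w2}

w2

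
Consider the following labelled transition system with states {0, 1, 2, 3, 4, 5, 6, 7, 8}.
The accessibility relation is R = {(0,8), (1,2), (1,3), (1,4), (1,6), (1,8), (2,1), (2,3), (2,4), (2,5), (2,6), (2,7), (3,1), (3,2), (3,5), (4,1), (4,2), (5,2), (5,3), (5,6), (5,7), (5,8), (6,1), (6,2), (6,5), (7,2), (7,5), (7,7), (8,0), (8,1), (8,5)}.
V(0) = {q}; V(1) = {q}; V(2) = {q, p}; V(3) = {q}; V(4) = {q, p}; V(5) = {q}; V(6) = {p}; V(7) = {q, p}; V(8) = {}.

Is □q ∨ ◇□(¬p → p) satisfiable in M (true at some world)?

Let φ = □q ∨ ◇□(¬p → p). Evaluate φ at each world:
  0 (successors {8}): φ is false.
  1 (successors {2, 3, 4, 6, 8}): φ is false.
  2 (successors {1, 3, 4, 5, 6, 7}): φ is false.
  3 (successors {1, 2, 5}): φ is true.
  4 (successors {1, 2}): φ is true.
  5 (successors {2, 3, 6, 7, 8}): φ is false.
  6 (successors {1, 2, 5}): φ is true.
  7 (successors {2, 5, 7}): φ is true.
  8 (successors {0, 1, 5}): φ is true.
Detail at 3 (witness):
  At 3: □q is true, ◇□(¬p → p) is false, so □q ∨ ◇□(¬p → p) is true.
    At 3: □q requires q at every successor {1, 2, 5}.
      At 1: q is true.
      At 2: q is true.
      At 5: q is true.
    So □q is true at 3.
    At 3: ◇□(¬p → p) requires □(¬p → p) at some successor in {1, 2, 5}.
      At 1: □(¬p → p) is false.
      At 2: □(¬p → p) is false.
      At 5: □(¬p → p) is false.
    So ◇□(¬p → p) is false at 3.

Yes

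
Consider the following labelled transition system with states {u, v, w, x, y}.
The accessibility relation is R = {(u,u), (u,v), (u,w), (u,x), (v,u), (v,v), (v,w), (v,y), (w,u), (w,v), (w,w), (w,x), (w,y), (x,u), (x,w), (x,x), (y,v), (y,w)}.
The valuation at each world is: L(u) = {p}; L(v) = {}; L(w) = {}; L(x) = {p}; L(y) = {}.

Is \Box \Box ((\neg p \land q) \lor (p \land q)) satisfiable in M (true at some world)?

Recall that \Box ψ holds at a world iff ψ holds at every accessible world, and \Diamond ψ holds iff ψ holds at some accessible world.
Let φ = \Box \Box ((\neg p \land q) \lor (p \land q)). Evaluate φ at each world:
  u (successors {u, v, w, x}): φ is false.
  v (successors {u, v, w, y}): φ is false.
  w (successors {u, v, w, x, y}): φ is false.
  x (successors {u, w, x}): φ is false.
  y (successors {v, w}): φ is false.
For instance, at w:
  At w: \Box \Box ((\neg p \land q) \lor (p \land q)) requires \Box ((\neg p \land q) \lor (p \land q)) at every successor {u, v, w, x, y}.
    \Box ((\neg p \land q) \lor (p \land q)) fails at u, so \Box \Box ((\neg p \land q) \lor (p \land q)) is false at w.
      At u: \Box ((\neg p \land q) \lor (p \land q)) requires (\neg p \land q) \lor (p \land q) at every successor {u, v, w, x}.
        (\neg p \land q) \lor (p \land q) fails at u, so \Box ((\neg p \land q) \lor (p \land q)) is false at u.

No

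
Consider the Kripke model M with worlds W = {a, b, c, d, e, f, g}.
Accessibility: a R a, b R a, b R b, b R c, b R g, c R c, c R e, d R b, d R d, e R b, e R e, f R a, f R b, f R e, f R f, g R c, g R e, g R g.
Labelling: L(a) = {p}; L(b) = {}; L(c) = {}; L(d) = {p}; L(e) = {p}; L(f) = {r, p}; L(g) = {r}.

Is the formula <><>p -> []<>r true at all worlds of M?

No

Let φ = <><>p -> []<>r. Evaluate φ at each world:
  a (successors {a}): φ is false.
  b (successors {a, b, c, g}): φ is false.
  c (successors {c, e}): φ is false.
  d (successors {b, d}): φ is false.
  e (successors {b, e}): φ is false.
  f (successors {a, b, e, f}): φ is false.
  g (successors {c, e, g}): φ is false.
Detail at a (counterexample):
  At a: <><>p is true, []<>r is false, so <><>p -> []<>r is false.
    At a: <><>p requires <>p at some successor in {a}.
      <>p holds at a, so <><>p is true at a.
    At a: []<>r requires <>r at every successor {a}.
      <>r fails at a, so []<>r is false at a.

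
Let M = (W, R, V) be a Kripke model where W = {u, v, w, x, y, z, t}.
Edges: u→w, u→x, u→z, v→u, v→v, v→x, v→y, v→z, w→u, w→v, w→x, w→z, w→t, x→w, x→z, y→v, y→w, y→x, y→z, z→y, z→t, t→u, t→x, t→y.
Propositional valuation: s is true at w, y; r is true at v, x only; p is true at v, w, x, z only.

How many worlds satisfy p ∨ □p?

Recall that □ψ holds at a world iff ψ holds at every accessible world, and ◇ψ holds iff ψ holds at some accessible world.
Let φ = p ∨ □p. Evaluate φ at each world:
  u (successors {w, x, z}): φ is true.
  v (successors {u, v, x, y, z}): φ is true.
  w (successors {u, v, x, z, t}): φ is true.
  x (successors {w, z}): φ is true.
  y (successors {v, w, x, z}): φ is true.
  z (successors {y, t}): φ is true.
  t (successors {u, x, y}): φ is false.
For instance, at v:
  At v: p is true, □p is false, so p ∨ □p is true.
    At v: □p requires p at every successor {u, v, x, y, z}.
      p fails at u, so □p is false at v.
Satisfying worlds: {u, v, w, x, y, z}

6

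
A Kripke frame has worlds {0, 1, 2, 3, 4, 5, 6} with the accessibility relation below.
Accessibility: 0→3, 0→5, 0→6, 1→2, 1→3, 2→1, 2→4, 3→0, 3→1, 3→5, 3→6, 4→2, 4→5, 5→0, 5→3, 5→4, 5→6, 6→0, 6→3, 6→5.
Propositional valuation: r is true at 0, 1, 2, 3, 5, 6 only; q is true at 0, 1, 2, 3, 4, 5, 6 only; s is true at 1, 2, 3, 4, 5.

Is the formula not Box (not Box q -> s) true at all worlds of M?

Recall that Box ψ holds at a world iff ψ holds at every accessible world, and Dia ψ holds iff ψ holds at some accessible world.
Let φ = not Box (not Box q -> s). Evaluate φ at each world:
  0 (successors {3, 5, 6}): φ is false.
  1 (successors {2, 3}): φ is false.
  2 (successors {1, 4}): φ is false.
  3 (successors {0, 1, 5, 6}): φ is false.
  4 (successors {2, 5}): φ is false.
  5 (successors {0, 3, 4, 6}): φ is false.
  6 (successors {0, 3, 5}): φ is false.
Detail at 0 (counterexample):
  At 0: Box (not Box q -> s) is true, so not Box (not Box q -> s) is false.
    At 0: Box (not Box q -> s) requires not Box q -> s at every successor {3, 5, 6}.
      At 3: not Box q -> s is true.
      At 5: not Box q -> s is true.
      At 6: not Box q -> s is true.
    So Box (not Box q -> s) is true at 0.

No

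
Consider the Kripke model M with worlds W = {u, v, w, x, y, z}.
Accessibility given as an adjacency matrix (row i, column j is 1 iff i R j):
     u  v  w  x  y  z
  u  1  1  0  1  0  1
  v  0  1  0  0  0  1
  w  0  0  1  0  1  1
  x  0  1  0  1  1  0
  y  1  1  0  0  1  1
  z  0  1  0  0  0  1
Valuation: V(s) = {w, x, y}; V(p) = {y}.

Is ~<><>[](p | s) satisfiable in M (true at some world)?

Yes

Recall that []ψ holds at a world iff ψ holds at every accessible world, and <>ψ holds iff ψ holds at some accessible world.
Let φ = ~<><>[](p | s). Evaluate φ at each world:
  u (successors {u, v, x, z}): φ is true.
  v (successors {v, z}): φ is true.
  w (successors {w, y, z}): φ is true.
  x (successors {v, x, y}): φ is true.
  y (successors {u, v, y, z}): φ is true.
  z (successors {v, z}): φ is true.
Detail at u (witness):
  At u: <><>[](p | s) is false, so ~<><>[](p | s) is true.
    At u: <><>[](p | s) requires <>[](p | s) at some successor in {u, v, x, z}.
      At u: <>[](p | s) is false.
      At v: <>[](p | s) is false.
      At x: <>[](p | s) is false.
      At z: <>[](p | s) is false.
    So <><>[](p | s) is false at u.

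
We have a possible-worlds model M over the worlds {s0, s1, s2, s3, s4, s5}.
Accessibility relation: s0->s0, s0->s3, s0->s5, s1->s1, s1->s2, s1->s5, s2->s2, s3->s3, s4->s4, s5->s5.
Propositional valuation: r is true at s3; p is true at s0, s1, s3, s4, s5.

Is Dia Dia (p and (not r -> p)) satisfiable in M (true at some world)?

Yes

Let φ = Dia Dia (p and (not r -> p)). Evaluate φ at each world:
  s0 (successors {s0, s3, s5}): φ is true.
  s1 (successors {s1, s2, s5}): φ is true.
  s2 (successors {s2}): φ is false.
  s3 (successors {s3}): φ is true.
  s4 (successors {s4}): φ is true.
  s5 (successors {s5}): φ is true.
Detail at s0 (witness):
  At s0: Dia Dia (p and (not r -> p)) requires Dia (p and (not r -> p)) at some successor in {s0, s3, s5}.
    Dia (p and (not r -> p)) holds at s0, so Dia Dia (p and (not r -> p)) is true at s0.
      At s0: Dia (p and (not r -> p)) requires p and (not r -> p) at some successor in {s0, s3, s5}.
        p and (not r -> p) holds at s0, so Dia (p and (not r -> p)) is true at s0.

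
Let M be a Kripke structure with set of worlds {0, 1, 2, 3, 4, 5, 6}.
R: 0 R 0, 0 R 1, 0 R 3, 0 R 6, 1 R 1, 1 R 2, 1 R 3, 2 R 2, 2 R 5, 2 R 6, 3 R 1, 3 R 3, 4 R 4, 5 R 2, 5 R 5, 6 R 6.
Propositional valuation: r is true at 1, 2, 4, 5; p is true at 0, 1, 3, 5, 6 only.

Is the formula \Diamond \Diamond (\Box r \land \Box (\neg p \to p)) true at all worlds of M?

Recall that \Box ψ holds at a world iff ψ holds at every accessible world, and \Diamond ψ holds iff ψ holds at some accessible world.
Let φ = \Diamond \Diamond (\Box r \land \Box (\neg p \to p)). Evaluate φ at each world:
  0 (successors {0, 1, 3, 6}): φ is false.
  1 (successors {1, 2, 3}): φ is false.
  2 (successors {2, 5, 6}): φ is false.
  3 (successors {1, 3}): φ is false.
  4 (successors {4}): φ is false.
  5 (successors {2, 5}): φ is false.
  6 (successors {6}): φ is false.
Detail at 0 (counterexample):
  At 0: \Diamond \Diamond (\Box r \land \Box (\neg p \to p)) requires \Diamond (\Box r \land \Box (\neg p \to p)) at some successor in {0, 1, 3, 6}.
    At 0: \Diamond (\Box r \land \Box (\neg p \to p)) is false.
    At 1: \Diamond (\Box r \land \Box (\neg p \to p)) is false.
    At 3: \Diamond (\Box r \land \Box (\neg p \to p)) is false.
    At 6: \Diamond (\Box r \land \Box (\neg p \to p)) is false.
  So \Diamond \Diamond (\Box r \land \Box (\neg p \to p)) is false at 0.

No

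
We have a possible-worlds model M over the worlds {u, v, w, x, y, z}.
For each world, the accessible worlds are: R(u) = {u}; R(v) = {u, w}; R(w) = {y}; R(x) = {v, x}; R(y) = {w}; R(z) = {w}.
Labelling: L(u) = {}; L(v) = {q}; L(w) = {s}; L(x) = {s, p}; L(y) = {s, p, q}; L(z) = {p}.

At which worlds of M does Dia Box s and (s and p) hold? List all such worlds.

Let φ = Dia Box s and (s and p). Evaluate φ at each world:
  u (successors {u}): φ is false.
  v (successors {u, w}): φ is false.
  w (successors {y}): φ is false.
  x (successors {v, x}): φ is false.
  y (successors {w}): φ is true.
  z (successors {w}): φ is false.
For instance, at y:
  At y: Dia Box s is true, s and p is true, so Dia Box s and (s and p) is true.
    At y: Dia Box s requires Box s at some successor in {w}.
      Box s holds at w, so Dia Box s is true at y.
Satisfying worlds: {y}

y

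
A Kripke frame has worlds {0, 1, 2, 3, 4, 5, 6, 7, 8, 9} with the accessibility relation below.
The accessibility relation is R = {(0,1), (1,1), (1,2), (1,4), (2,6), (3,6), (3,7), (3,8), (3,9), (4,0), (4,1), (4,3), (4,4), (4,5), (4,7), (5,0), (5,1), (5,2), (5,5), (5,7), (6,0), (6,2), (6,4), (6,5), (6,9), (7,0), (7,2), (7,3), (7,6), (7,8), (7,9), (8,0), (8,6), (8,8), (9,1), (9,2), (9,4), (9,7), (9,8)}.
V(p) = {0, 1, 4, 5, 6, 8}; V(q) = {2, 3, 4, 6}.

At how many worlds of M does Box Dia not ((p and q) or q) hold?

5

Let φ = Box Dia not ((p and q) or q). Evaluate φ at each world:
  0 (successors {1}): φ is true.
  1 (successors {1, 2, 4}): φ is false.
  2 (successors {6}): φ is true.
  3 (successors {6, 7, 8, 9}): φ is true.
  4 (successors {0, 1, 3, 4, 5, 7}): φ is true.
  5 (successors {0, 1, 2, 5, 7}): φ is false.
  6 (successors {0, 2, 4, 5, 9}): φ is false.
  7 (successors {0, 2, 3, 6, 8, 9}): φ is false.
  8 (successors {0, 6, 8}): φ is true.
  9 (successors {1, 2, 4, 7, 8}): φ is false.
For instance, at 6:
  At 6: Box Dia not ((p and q) or q) requires Dia not ((p and q) or q) at every successor {0, 2, 4, 5, 9}.
    Dia not ((p and q) or q) fails at 2, so Box Dia not ((p and q) or q) is false at 6.
      At 2: Dia not ((p and q) or q) requires not ((p and q) or q) at some successor in {6}.
        At 6: not ((p and q) or q) is false.
      So Dia not ((p and q) or q) is false at 2.
Satisfying worlds: {0, 2, 3, 4, 8}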